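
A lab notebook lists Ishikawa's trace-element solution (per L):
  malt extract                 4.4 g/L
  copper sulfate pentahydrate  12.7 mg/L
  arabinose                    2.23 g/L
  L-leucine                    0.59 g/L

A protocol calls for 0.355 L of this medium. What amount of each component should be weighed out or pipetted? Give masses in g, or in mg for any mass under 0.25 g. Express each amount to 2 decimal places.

Scale factor relative to 1 L: 0.355.
malt extract: 4.4 g/L × 0.355 L = 1.56 g
copper sulfate pentahydrate: 12.7 mg/L × 0.355 L = 4.51 mg
arabinose: 2.23 g/L × 0.355 L = 0.79 g
L-leucine: 0.59 g/L × 0.355 L = 0.20945 g = 209.45 mg

malt extract 1.56 g; copper sulfate pentahydrate 4.51 mg; arabinose 0.79 g; L-leucine 209.45 mg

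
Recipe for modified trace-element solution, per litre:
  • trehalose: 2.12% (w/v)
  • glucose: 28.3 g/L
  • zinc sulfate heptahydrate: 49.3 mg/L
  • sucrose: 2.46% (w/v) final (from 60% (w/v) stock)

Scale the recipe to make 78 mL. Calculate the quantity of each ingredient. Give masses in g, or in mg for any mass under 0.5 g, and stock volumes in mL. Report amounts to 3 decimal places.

Target volume = 78 mL = 0.078 L.
trehalose: 2.12 g per 100 mL × 78 mL ÷ 100 = 1.654 g
glucose: 28.3 g/L × 0.078 L = 2.207 g
zinc sulfate heptahydrate: 49.3 mg/L × 0.078 L = 3.845 mg
sucrose: C1V1 = C2V2 → 2.46% ÷ 60% × 78 mL = 3.198 mL

trehalose 1.654 g; glucose 2.207 g; zinc sulfate heptahydrate 3.845 mg; sucrose 3.198 mL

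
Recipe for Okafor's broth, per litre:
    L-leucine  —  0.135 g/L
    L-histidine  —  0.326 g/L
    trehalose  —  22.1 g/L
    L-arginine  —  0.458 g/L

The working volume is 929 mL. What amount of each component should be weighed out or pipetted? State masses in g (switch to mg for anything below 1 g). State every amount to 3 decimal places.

L-leucine 125.415 mg; L-histidine 302.854 mg; trehalose 20.531 g; L-arginine 425.482 mg

Scale factor relative to 1 L: 0.929.
L-leucine: 0.135 g/L × 0.929 L = 0.125415 g = 125.415 mg
L-histidine: 0.326 g/L × 0.929 L = 0.302854 g = 302.854 mg
trehalose: 22.1 g/L × 0.929 L = 20.531 g
L-arginine: 0.458 g/L × 0.929 L = 0.425482 g = 425.482 mg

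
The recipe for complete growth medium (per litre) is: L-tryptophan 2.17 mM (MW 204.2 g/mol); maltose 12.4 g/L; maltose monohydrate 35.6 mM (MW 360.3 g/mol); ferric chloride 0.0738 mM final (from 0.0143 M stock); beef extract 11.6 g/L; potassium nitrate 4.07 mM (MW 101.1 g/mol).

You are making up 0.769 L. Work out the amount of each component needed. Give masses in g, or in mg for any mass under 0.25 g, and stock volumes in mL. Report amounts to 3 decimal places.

L-tryptophan 0.341 g; maltose 9.536 g; maltose monohydrate 9.864 g; ferric chloride 3.969 mL; beef extract 8.920 g; potassium nitrate 0.316 g

Working volume: 0.769 L.
L-tryptophan: 2.17 mmol/L × 204.2 g/mol × 0.769 L ÷ 1000 = 0.341 g
maltose: 12.4 g/L × 0.769 L = 9.536 g
maltose monohydrate: 35.6 mmol/L × 360.3 g/mol × 0.769 L ÷ 1000 = 9.864 g
ferric chloride: V = C2·V2/C1 = 0.0738 mM × 769 mL ÷ 14.3 mM = 3.969 mL
beef extract: 11.6 g/L × 0.769 L = 8.920 g
potassium nitrate: 4.07 mmol/L × 101.1 g/mol × 0.769 L ÷ 1000 = 0.316 g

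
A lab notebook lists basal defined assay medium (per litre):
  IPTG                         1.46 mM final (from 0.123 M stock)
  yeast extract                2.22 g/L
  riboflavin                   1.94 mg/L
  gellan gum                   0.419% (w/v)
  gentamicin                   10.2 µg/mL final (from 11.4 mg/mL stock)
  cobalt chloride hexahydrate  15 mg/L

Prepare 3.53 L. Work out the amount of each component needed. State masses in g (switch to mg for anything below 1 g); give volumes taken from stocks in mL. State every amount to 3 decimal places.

IPTG 41.901 mL; yeast extract 7.837 g; riboflavin 6.848 mg; gellan gum 14.791 g; gentamicin 3.158 mL; cobalt chloride hexahydrate 52.950 mg

Scale factor relative to 1 L: 3.53.
IPTG: dilute stock: 1.46 mM × 3530 mL ÷ 123 mM = 41.901 mL
yeast extract: 2.22 g/L × 3.53 L = 7.837 g
riboflavin: 1.94 mg/L × 3.53 L = 6.848 mg
gellan gum: 0.419% w/v = 4.19 g/L → 4.19 × 3.53 L = 14.791 g
gentamicin: C1V1 = C2V2 → 10.2 µg/mL × 3530 mL ÷ 11400 µg/mL = 3.158 mL
cobalt chloride hexahydrate: 15 mg/L × 3.53 L = 52.950 mg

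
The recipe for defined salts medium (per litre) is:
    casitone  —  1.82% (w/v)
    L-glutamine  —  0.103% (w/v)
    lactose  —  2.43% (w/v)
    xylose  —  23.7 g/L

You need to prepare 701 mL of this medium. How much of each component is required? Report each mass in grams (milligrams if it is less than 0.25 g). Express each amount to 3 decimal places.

casitone 12.758 g; L-glutamine 0.722 g; lactose 17.034 g; xylose 16.614 g

Scale factor relative to 1 L: 0.701.
casitone: 1.82 g per 100 mL × 701 mL ÷ 100 = 12.758 g
L-glutamine: 0.103% w/v = 1.03 g/L → 1.03 × 0.701 L = 0.722 g
lactose: 2.43% w/v = 24.3 g/L → 24.3 × 0.701 L = 17.034 g
xylose: 23.7 g/L × 0.701 L = 16.614 g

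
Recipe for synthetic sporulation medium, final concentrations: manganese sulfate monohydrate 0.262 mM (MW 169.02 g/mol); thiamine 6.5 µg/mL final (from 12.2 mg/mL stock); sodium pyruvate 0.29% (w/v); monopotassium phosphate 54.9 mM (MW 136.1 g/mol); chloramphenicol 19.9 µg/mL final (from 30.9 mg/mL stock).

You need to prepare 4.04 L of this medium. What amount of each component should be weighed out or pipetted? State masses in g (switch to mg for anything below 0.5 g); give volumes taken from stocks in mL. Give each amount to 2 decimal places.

manganese sulfate monohydrate 178.90 mg; thiamine 2.15 mL; sodium pyruvate 11.72 g; monopotassium phosphate 30.19 g; chloramphenicol 2.60 mL

Scale factor relative to 1 L: 4.04.
manganese sulfate monohydrate: 0.262 mmol/L × 169.02 mg/mmol × 4.04 L = 178.90 mg
thiamine: dilute stock: 6.5 µg/mL × 4040 mL ÷ 12200 µg/mL = 2.15 mL
sodium pyruvate: 0.29 g per 100 mL × 4040 mL ÷ 100 = 11.72 g
monopotassium phosphate: 54.9 mmol/L × 136.1 g/mol × 4.04 L ÷ 1000 = 30.19 g
chloramphenicol: dilute stock: 19.9 µg/mL × 4040 mL ÷ 30900 µg/mL = 2.60 mL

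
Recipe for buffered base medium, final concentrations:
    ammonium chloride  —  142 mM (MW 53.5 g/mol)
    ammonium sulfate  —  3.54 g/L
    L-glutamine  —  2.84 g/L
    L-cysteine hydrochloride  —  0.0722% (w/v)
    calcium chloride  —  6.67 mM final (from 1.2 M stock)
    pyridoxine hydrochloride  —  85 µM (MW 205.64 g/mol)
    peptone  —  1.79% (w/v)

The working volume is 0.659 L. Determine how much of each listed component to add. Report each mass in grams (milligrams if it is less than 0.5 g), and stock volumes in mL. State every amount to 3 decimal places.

ammonium chloride 5.006 g; ammonium sulfate 2.333 g; L-glutamine 1.872 g; L-cysteine hydrochloride 475.798 mg; calcium chloride 3.663 mL; pyridoxine hydrochloride 11.519 mg; peptone 11.796 g

Scale factor relative to 1 L: 0.659.
ammonium chloride: 142 mmol/L × 53.5 g/mol × 0.659 L ÷ 1000 = 5.006 g
ammonium sulfate: 3.54 g/L × 0.659 L = 2.333 g
L-glutamine: 2.84 g/L × 0.659 L = 1.872 g
L-cysteine hydrochloride: 0.0722% w/v = 0.722 g/L → 0.722 × 0.659 L = 0.475798 g = 475.798 mg
calcium chloride: V = C2·V2/C1 = 6.67 mM × 659 mL ÷ 1200 mM = 3.663 mL
pyridoxine hydrochloride: 85 µmol/L × 205.64 g/mol × 0.659 L ÷ 1000 = 11.519 mg
peptone: 1.79% w/v = 17.9 g/L → 17.9 × 0.659 L = 11.796 g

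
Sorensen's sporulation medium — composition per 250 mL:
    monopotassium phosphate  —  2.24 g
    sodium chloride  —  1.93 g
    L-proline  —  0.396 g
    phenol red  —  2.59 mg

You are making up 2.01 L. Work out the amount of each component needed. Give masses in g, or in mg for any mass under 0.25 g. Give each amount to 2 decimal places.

monopotassium phosphate 18.01 g; sodium chloride 15.52 g; L-proline 3.18 g; phenol red 20.82 mg

Scale factor = 2010 mL / 250 mL = 8.04.
monopotassium phosphate: 2.24 g × (2010 mL / 250 mL) = 18.01 g
sodium chloride: 1.93 g × (2010 mL / 250 mL) = 15.52 g
L-proline: 0.396 g × (2010 mL / 250 mL) = 3.18 g
phenol red: 2.59 mg × (2010 mL / 250 mL) = 20.82 mg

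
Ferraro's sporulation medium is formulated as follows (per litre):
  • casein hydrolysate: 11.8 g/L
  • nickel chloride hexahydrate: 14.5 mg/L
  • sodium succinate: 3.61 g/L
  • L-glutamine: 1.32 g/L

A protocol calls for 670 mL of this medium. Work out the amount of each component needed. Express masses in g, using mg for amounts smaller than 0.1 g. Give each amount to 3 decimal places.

casein hydrolysate 7.906 g; nickel chloride hexahydrate 9.715 mg; sodium succinate 2.419 g; L-glutamine 0.884 g

Target volume = 670 mL = 0.67 L.
casein hydrolysate: 11.8 g/L × 0.67 L = 7.906 g
nickel chloride hexahydrate: 14.5 mg/L × 0.67 L = 9.715 mg
sodium succinate: 3.61 g/L × 0.67 L = 2.419 g
L-glutamine: 1.32 g/L × 0.67 L = 0.884 g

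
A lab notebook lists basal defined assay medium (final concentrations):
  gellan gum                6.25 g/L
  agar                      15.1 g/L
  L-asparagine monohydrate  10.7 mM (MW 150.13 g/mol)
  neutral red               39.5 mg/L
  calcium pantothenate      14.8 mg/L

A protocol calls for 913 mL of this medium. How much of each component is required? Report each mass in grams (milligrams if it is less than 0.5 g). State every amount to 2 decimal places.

Working volume: 913 mL = 0.913 L.
gellan gum: 6.25 g/L × 0.913 L = 5.71 g
agar: 15.1 g/L × 0.913 L = 13.79 g
L-asparagine monohydrate: 10.7 mmol/L × 150.13 g/mol × 0.913 L ÷ 1000 = 1.47 g
neutral red: 39.5 mg/L × 0.913 L = 36.06 mg
calcium pantothenate: 14.8 mg/L × 0.913 L = 13.51 mg

gellan gum 5.71 g; agar 13.79 g; L-asparagine monohydrate 1.47 g; neutral red 36.06 mg; calcium pantothenate 13.51 mg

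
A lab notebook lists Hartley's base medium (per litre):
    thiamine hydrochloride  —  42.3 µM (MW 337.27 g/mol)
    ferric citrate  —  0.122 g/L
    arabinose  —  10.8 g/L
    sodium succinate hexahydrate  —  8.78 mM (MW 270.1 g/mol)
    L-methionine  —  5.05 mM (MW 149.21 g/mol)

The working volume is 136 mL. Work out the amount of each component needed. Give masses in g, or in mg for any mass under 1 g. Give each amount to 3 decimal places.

thiamine hydrochloride 1.940 mg; ferric citrate 16.592 mg; arabinose 1.469 g; sodium succinate hexahydrate 322.521 mg; L-methionine 102.477 mg

Scale factor relative to 1 L: 0.136.
thiamine hydrochloride: 42.3 µmol/L × 337.27 g/mol × 0.136 L ÷ 1000 = 1.940 mg
ferric citrate: 0.122 g/L × 0.136 L = 0.016592 g = 16.592 mg
arabinose: 10.8 g/L × 0.136 L = 1.469 g
sodium succinate hexahydrate: 8.78 mmol/L × 270.1 mg/mmol × 0.136 L = 322.521 mg
L-methionine: 5.05 mmol/L × 149.21 mg/mmol × 0.136 L = 102.477 mg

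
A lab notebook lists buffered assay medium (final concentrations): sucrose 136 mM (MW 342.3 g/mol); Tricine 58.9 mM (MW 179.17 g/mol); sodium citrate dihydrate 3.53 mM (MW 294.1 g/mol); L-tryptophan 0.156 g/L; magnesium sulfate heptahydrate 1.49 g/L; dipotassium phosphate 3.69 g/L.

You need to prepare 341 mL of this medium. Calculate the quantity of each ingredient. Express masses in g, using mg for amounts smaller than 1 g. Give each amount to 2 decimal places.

sucrose 15.87 g; Tricine 3.60 g; sodium citrate dihydrate 354.02 mg; L-tryptophan 53.20 mg; magnesium sulfate heptahydrate 508.09 mg; dipotassium phosphate 1.26 g

Working volume: 341 mL = 0.341 L.
sucrose: 136 mmol/L × 342.3 g/mol × 0.341 L ÷ 1000 = 15.87 g
Tricine: 58.9 mmol/L × 179.17 g/mol × 0.341 L ÷ 1000 = 3.60 g
sodium citrate dihydrate: 3.53 mmol/L × 294.1 mg/mmol × 0.341 L = 354.02 mg
L-tryptophan: 0.156 g/L × 0.341 L = 0.053196 g = 53.20 mg
magnesium sulfate heptahydrate: 1.49 g/L × 0.341 L = 0.50809 g = 508.09 mg
dipotassium phosphate: 3.69 g/L × 0.341 L = 1.26 g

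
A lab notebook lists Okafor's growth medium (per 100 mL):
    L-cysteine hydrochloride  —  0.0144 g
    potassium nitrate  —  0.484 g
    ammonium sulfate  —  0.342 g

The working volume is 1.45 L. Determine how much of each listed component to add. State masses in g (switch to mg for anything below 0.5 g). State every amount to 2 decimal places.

L-cysteine hydrochloride 208.80 mg; potassium nitrate 7.02 g; ammonium sulfate 4.96 g

Ratio of target to recipe volume: 1450 / 100 = 14.5.
L-cysteine hydrochloride: 0.0144 g × (1450 mL / 100 mL) = 0.2088 g = 208.80 mg
potassium nitrate: 0.484 g × (1450 mL / 100 mL) = 7.02 g
ammonium sulfate: 0.342 g × (1450 mL / 100 mL) = 4.96 g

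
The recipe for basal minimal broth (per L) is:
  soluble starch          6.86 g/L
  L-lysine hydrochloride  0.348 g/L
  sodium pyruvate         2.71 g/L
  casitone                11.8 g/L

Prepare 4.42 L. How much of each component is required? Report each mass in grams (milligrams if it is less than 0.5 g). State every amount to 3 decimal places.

Working volume: 4.42 L.
soluble starch: 6.86 g/L × 4.42 L = 30.321 g
L-lysine hydrochloride: 0.348 g/L × 4.42 L = 1.538 g
sodium pyruvate: 2.71 g/L × 4.42 L = 11.978 g
casitone: 11.8 g/L × 4.42 L = 52.156 g

soluble starch 30.321 g; L-lysine hydrochloride 1.538 g; sodium pyruvate 11.978 g; casitone 52.156 g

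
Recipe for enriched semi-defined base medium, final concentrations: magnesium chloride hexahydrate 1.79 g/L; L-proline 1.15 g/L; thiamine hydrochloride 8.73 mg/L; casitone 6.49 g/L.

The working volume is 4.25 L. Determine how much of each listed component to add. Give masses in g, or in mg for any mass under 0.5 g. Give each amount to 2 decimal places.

magnesium chloride hexahydrate 7.61 g; L-proline 4.89 g; thiamine hydrochloride 37.10 mg; casitone 27.58 g

Working volume: 4.25 L.
magnesium chloride hexahydrate: 1.79 g/L × 4.25 L = 7.61 g
L-proline: 1.15 g/L × 4.25 L = 4.89 g
thiamine hydrochloride: 8.73 mg/L × 4.25 L = 37.10 mg
casitone: 6.49 g/L × 4.25 L = 27.58 g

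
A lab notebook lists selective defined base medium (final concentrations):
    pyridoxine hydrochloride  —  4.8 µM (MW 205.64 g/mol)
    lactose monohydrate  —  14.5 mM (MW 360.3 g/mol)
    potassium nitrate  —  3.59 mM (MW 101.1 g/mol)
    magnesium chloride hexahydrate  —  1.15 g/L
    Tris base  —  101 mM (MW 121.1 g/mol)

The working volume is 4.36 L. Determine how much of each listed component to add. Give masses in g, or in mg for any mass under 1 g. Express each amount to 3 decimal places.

Working volume: 4.36 L.
pyridoxine hydrochloride: 4.8 µmol/L × 205.64 g/mol × 4.36 L ÷ 1000 = 4.304 mg
lactose monohydrate: 14.5 mmol/L × 360.3 g/mol × 4.36 L ÷ 1000 = 22.778 g
potassium nitrate: 3.59 mmol/L × 101.1 g/mol × 4.36 L ÷ 1000 = 1.582 g
magnesium chloride hexahydrate: 1.15 g/L × 4.36 L = 5.014 g
Tris base: 101 mmol/L × 121.1 g/mol × 4.36 L ÷ 1000 = 53.328 g

pyridoxine hydrochloride 4.304 mg; lactose monohydrate 22.778 g; potassium nitrate 1.582 g; magnesium chloride hexahydrate 5.014 g; Tris base 53.328 g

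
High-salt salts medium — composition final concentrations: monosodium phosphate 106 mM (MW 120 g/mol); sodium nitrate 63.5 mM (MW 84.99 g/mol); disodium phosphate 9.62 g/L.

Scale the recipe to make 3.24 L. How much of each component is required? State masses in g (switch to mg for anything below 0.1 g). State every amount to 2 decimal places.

monosodium phosphate 41.21 g; sodium nitrate 17.49 g; disodium phosphate 31.17 g

Working volume: 3.24 L.
monosodium phosphate: 106 mmol/L × 120 g/mol × 3.24 L ÷ 1000 = 41.21 g
sodium nitrate: 63.5 mmol/L × 84.99 g/mol × 3.24 L ÷ 1000 = 17.49 g
disodium phosphate: 9.62 g/L × 3.24 L = 31.17 g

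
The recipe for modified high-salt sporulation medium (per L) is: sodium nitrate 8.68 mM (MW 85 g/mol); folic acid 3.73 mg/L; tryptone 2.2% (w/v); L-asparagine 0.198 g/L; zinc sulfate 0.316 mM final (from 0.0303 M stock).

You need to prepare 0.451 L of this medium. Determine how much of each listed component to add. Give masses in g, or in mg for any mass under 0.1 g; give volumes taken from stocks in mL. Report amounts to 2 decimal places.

Scale factor relative to 1 L: 0.451.
sodium nitrate: 8.68 mmol/L × 85 g/mol × 0.451 L ÷ 1000 = 0.33 g
folic acid: 3.73 mg/L × 0.451 L = 1.68 mg
tryptone: 2.2 g per 100 mL × 451 mL ÷ 100 = 9.92 g
L-asparagine: 0.198 g/L × 0.451 L = 0.089298 g = 89.30 mg
zinc sulfate: C1V1 = C2V2 → 0.316 mM × 451 mL ÷ 30.3 mM = 4.70 mL

sodium nitrate 0.33 g; folic acid 1.68 mg; tryptone 9.92 g; L-asparagine 89.30 mg; zinc sulfate 4.70 mL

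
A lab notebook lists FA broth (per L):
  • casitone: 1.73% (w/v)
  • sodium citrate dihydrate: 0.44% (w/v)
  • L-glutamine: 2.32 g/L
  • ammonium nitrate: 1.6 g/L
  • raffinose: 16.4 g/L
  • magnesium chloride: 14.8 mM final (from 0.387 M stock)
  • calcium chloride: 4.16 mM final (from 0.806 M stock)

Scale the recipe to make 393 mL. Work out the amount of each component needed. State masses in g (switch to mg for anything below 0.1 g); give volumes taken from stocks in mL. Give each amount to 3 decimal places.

casitone 6.799 g; sodium citrate dihydrate 1.729 g; L-glutamine 0.912 g; ammonium nitrate 0.629 g; raffinose 6.445 g; magnesium chloride 15.029 mL; calcium chloride 2.028 mL

Scale factor relative to 1 L: 0.393.
casitone: 1.73% w/v = 17.3 g/L → 17.3 × 0.393 L = 6.799 g
sodium citrate dihydrate: 0.44% w/v = 4.4 g/L → 4.4 × 0.393 L = 1.729 g
L-glutamine: 2.32 g/L × 0.393 L = 0.912 g
ammonium nitrate: 1.6 g/L × 0.393 L = 0.629 g
raffinose: 16.4 g/L × 0.393 L = 6.445 g
magnesium chloride: C1V1 = C2V2 → 14.8 mM × 393 mL ÷ 387 mM = 15.029 mL
calcium chloride: V = C2·V2/C1 = 4.16 mM × 393 mL ÷ 806 mM = 2.028 mL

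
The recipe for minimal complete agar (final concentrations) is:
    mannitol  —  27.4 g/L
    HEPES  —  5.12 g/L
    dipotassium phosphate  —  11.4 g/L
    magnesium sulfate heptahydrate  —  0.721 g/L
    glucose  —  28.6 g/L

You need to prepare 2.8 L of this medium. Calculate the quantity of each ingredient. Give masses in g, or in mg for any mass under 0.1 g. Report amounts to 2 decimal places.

mannitol 76.72 g; HEPES 14.34 g; dipotassium phosphate 31.92 g; magnesium sulfate heptahydrate 2.02 g; glucose 80.08 g

Working volume: 2.8 L.
mannitol: 27.4 g/L × 2.8 L = 76.72 g
HEPES: 5.12 g/L × 2.8 L = 14.34 g
dipotassium phosphate: 11.4 g/L × 2.8 L = 31.92 g
magnesium sulfate heptahydrate: 0.721 g/L × 2.8 L = 2.02 g
glucose: 28.6 g/L × 2.8 L = 80.08 g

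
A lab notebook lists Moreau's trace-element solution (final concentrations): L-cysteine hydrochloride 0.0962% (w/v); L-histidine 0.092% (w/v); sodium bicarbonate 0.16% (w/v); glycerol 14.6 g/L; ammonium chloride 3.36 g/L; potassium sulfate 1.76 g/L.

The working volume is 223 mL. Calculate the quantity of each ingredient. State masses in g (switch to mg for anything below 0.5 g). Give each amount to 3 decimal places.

L-cysteine hydrochloride 214.526 mg; L-histidine 205.160 mg; sodium bicarbonate 356.800 mg; glycerol 3.256 g; ammonium chloride 0.749 g; potassium sulfate 392.480 mg

Scale factor relative to 1 L: 0.223.
L-cysteine hydrochloride: 0.0962% w/v = 0.962 g/L → 0.962 × 0.223 L = 0.214526 g = 214.526 mg
L-histidine: 0.092% w/v = 0.92 g/L → 0.92 × 0.223 L = 0.20516 g = 205.160 mg
sodium bicarbonate: 0.16% w/v = 1.6 g/L → 1.6 × 0.223 L = 0.3568 g = 356.800 mg
glycerol: 14.6 g/L × 0.223 L = 3.256 g
ammonium chloride: 3.36 g/L × 0.223 L = 0.749 g
potassium sulfate: 1.76 g/L × 0.223 L = 0.39248 g = 392.480 mg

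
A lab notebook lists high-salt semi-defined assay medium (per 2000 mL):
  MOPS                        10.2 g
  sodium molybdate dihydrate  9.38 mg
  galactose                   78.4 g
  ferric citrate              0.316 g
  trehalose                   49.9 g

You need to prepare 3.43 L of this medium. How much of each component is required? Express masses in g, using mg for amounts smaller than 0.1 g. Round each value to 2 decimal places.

Ratio of target to recipe volume: 3430 / 2000 = 1.715.
MOPS: 10.2 g × (3430 mL / 2000 mL) = 17.49 g
sodium molybdate dihydrate: 9.38 mg × (3430 mL / 2000 mL) = 16.09 mg
galactose: 78.4 g × (3430 mL / 2000 mL) = 134.46 g
ferric citrate: 0.316 g × (3430 mL / 2000 mL) = 0.54 g
trehalose: 49.9 g × (3430 mL / 2000 mL) = 85.58 g

MOPS 17.49 g; sodium molybdate dihydrate 16.09 mg; galactose 134.46 g; ferric citrate 0.54 g; trehalose 85.58 g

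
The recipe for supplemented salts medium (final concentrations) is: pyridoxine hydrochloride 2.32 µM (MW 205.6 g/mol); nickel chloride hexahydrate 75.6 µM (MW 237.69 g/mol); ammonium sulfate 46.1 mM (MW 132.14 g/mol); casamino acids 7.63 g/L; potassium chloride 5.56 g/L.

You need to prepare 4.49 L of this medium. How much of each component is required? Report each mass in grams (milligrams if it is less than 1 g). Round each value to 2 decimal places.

Scale factor relative to 1 L: 4.49.
pyridoxine hydrochloride: 2.32 µmol/L × 205.6 g/mol × 4.49 L ÷ 1000 = 2.14 mg
nickel chloride hexahydrate: 75.6 µmol/L × 237.69 g/mol × 4.49 L ÷ 1000 = 80.68 mg
ammonium sulfate: 46.1 mmol/L × 132.14 g/mol × 4.49 L ÷ 1000 = 27.35 g
casamino acids: 7.63 g/L × 4.49 L = 34.26 g
potassium chloride: 5.56 g/L × 4.49 L = 24.96 g

pyridoxine hydrochloride 2.14 mg; nickel chloride hexahydrate 80.68 mg; ammonium sulfate 27.35 g; casamino acids 34.26 g; potassium chloride 24.96 g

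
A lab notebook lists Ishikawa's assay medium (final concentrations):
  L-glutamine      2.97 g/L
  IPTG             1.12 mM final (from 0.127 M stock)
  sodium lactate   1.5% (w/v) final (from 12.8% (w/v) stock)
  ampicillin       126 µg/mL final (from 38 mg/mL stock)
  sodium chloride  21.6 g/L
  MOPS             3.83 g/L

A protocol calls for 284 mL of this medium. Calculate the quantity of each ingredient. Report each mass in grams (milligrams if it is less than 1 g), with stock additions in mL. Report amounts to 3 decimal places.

L-glutamine 843.480 mg; IPTG 2.505 mL; sodium lactate 33.281 mL; ampicillin 0.942 mL; sodium chloride 6.134 g; MOPS 1.088 g

Working volume: 284 mL = 0.284 L.
L-glutamine: 2.97 g/L × 0.284 L = 0.84348 g = 843.480 mg
IPTG: dilute stock: 1.12 mM × 284 mL ÷ 127 mM = 2.505 mL
sodium lactate: dilute stock: 1.5% ÷ 12.8% × 284 mL = 33.281 mL
ampicillin: V = C2·V2/C1 = 126 µg/mL × 284 mL ÷ 38000 µg/mL = 0.942 mL
sodium chloride: 21.6 g/L × 0.284 L = 6.134 g
MOPS: 3.83 g/L × 0.284 L = 1.088 g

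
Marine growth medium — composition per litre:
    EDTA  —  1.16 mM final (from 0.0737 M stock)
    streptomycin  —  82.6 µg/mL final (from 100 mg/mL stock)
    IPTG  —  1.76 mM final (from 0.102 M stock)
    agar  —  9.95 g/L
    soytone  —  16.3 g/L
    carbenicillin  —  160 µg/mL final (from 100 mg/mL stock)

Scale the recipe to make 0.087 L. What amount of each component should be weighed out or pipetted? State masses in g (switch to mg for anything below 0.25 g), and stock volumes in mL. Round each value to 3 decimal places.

Working volume: 0.087 L.
EDTA: C1V1 = C2V2 → 1.16 mM × 87 mL ÷ 73.7 mM = 1.369 mL
streptomycin: V = C2·V2/C1 = 82.6 µg/mL × 87 mL ÷ 100000 µg/mL = 0.072 mL
IPTG: dilute stock: 1.76 mM × 87 mL ÷ 102 mM = 1.501 mL
agar: 9.95 g/L × 0.087 L = 0.866 g
soytone: 16.3 g/L × 0.087 L = 1.418 g
carbenicillin: V = C2·V2/C1 = 160 µg/mL × 87 mL ÷ 100000 µg/mL = 0.139 mL

EDTA 1.369 mL; streptomycin 0.072 mL; IPTG 1.501 mL; agar 0.866 g; soytone 1.418 g; carbenicillin 0.139 mL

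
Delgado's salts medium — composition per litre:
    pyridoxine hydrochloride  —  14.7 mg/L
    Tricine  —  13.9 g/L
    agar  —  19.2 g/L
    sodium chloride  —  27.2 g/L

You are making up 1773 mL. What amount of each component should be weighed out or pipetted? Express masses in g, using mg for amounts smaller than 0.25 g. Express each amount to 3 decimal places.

Target volume = 1773 mL = 1.773 L.
pyridoxine hydrochloride: 14.7 mg/L × 1.773 L = 26.063 mg
Tricine: 13.9 g/L × 1.773 L = 24.645 g
agar: 19.2 g/L × 1.773 L = 34.042 g
sodium chloride: 27.2 g/L × 1.773 L = 48.226 g

pyridoxine hydrochloride 26.063 mg; Tricine 24.645 g; agar 34.042 g; sodium chloride 48.226 g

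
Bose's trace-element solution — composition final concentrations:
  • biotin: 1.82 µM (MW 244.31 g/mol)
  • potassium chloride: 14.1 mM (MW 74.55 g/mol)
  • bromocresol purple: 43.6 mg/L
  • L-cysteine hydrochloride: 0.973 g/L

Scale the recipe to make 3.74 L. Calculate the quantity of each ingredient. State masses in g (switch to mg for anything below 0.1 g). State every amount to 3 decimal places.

Working volume: 3.74 L.
biotin: 1.82 µmol/L × 244.31 g/mol × 3.74 L ÷ 1000 = 1.663 mg
potassium chloride: 14.1 mmol/L × 74.55 g/mol × 3.74 L ÷ 1000 = 3.931 g
bromocresol purple: 43.6 mg/L × 3.74 L = 163.064 mg = 0.163 g
L-cysteine hydrochloride: 0.973 g/L × 3.74 L = 3.639 g

biotin 1.663 mg; potassium chloride 3.931 g; bromocresol purple 0.163 g; L-cysteine hydrochloride 3.639 g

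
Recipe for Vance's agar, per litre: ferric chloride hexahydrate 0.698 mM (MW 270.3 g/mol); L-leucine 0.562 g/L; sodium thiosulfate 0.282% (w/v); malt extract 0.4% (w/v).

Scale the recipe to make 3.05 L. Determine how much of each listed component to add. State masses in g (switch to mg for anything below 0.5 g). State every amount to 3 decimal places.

ferric chloride hexahydrate 0.575 g; L-leucine 1.714 g; sodium thiosulfate 8.601 g; malt extract 12.200 g

Scale factor relative to 1 L: 3.05.
ferric chloride hexahydrate: 0.698 mmol/L × 270.3 g/mol × 3.05 L ÷ 1000 = 0.575 g
L-leucine: 0.562 g/L × 3.05 L = 1.714 g
sodium thiosulfate: 0.282 g per 100 mL × 3050 mL ÷ 100 = 8.601 g
malt extract: 0.4% w/v = 4 g/L → 4 × 3.05 L = 12.200 g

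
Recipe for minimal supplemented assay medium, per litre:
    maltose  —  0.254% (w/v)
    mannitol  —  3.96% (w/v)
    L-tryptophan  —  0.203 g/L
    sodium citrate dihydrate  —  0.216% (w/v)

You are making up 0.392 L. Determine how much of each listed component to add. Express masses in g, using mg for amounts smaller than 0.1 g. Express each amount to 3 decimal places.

Working volume: 0.392 L.
maltose: 0.254 g per 100 mL × 392 mL ÷ 100 = 0.996 g
mannitol: 3.96% w/v = 39.6 g/L → 39.6 × 0.392 L = 15.523 g
L-tryptophan: 0.203 g/L × 0.392 L = 0.079576 g = 79.576 mg
sodium citrate dihydrate: 0.216% w/v = 2.16 g/L → 2.16 × 0.392 L = 0.847 g

maltose 0.996 g; mannitol 15.523 g; L-tryptophan 79.576 mg; sodium citrate dihydrate 0.847 g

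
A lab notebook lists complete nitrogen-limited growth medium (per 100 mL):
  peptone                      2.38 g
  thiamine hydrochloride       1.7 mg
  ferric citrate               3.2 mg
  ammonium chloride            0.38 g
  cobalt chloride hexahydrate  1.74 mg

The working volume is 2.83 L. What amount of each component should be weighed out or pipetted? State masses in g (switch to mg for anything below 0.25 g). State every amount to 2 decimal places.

peptone 67.35 g; thiamine hydrochloride 48.11 mg; ferric citrate 90.56 mg; ammonium chloride 10.75 g; cobalt chloride hexahydrate 49.24 mg

Ratio of target to recipe volume: 2830 / 100 = 28.3.
peptone: 2.38 g × (2830 mL / 100 mL) = 67.35 g
thiamine hydrochloride: 1.7 mg × (2830 mL / 100 mL) = 48.11 mg
ferric citrate: 3.2 mg × (2830 mL / 100 mL) = 90.56 mg
ammonium chloride: 0.38 g × (2830 mL / 100 mL) = 10.75 g
cobalt chloride hexahydrate: 1.74 mg × (2830 mL / 100 mL) = 49.24 mg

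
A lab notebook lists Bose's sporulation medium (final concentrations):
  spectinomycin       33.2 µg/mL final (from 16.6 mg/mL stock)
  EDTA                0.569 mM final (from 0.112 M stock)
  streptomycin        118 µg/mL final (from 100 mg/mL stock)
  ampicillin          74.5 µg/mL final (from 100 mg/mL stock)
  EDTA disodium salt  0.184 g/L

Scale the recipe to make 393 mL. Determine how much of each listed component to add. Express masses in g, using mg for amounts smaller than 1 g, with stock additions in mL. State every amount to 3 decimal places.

Working volume: 393 mL = 0.393 L.
spectinomycin: C1V1 = C2V2 → 33.2 µg/mL × 393 mL ÷ 16600 µg/mL = 0.786 mL
EDTA: dilute stock: 0.569 mM × 393 mL ÷ 112 mM = 1.997 mL
streptomycin: C1V1 = C2V2 → 118 µg/mL × 393 mL ÷ 100000 µg/mL = 0.464 mL
ampicillin: dilute stock: 74.5 µg/mL × 393 mL ÷ 100000 µg/mL = 0.293 mL
EDTA disodium salt: 0.184 g/L × 0.393 L = 0.072312 g = 72.312 mg

spectinomycin 0.786 mL; EDTA 1.997 mL; streptomycin 0.464 mL; ampicillin 0.293 mL; EDTA disodium salt 72.312 mg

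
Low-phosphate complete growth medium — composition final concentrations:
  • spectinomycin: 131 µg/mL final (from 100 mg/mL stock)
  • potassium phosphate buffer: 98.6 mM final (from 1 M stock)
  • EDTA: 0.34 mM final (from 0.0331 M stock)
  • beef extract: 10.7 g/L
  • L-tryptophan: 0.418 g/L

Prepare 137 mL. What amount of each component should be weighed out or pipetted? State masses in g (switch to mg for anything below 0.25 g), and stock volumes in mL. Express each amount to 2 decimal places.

Target volume = 137 mL = 0.137 L.
spectinomycin: V = C2·V2/C1 = 131 µg/mL × 137 mL ÷ 100000 µg/mL = 0.18 mL
potassium phosphate buffer: V = C2·V2/C1 = 98.6 mM × 137 mL ÷ 1000 mM = 13.51 mL
EDTA: dilute stock: 0.34 mM × 137 mL ÷ 33.1 mM = 1.41 mL
beef extract: 10.7 g/L × 0.137 L = 1.47 g
L-tryptophan: 0.418 g/L × 0.137 L = 0.057266 g = 57.27 mg

spectinomycin 0.18 mL; potassium phosphate buffer 13.51 mL; EDTA 1.41 mL; beef extract 1.47 g; L-tryptophan 57.27 mg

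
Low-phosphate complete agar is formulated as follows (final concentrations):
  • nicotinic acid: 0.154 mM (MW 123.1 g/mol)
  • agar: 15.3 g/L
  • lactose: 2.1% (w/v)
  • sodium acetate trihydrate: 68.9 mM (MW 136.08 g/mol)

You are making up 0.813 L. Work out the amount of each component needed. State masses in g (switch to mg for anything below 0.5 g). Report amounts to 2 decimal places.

Working volume: 0.813 L.
nicotinic acid: 0.154 mmol/L × 123.1 mg/mmol × 0.813 L = 15.41 mg
agar: 15.3 g/L × 0.813 L = 12.44 g
lactose: 2.1% w/v = 21 g/L → 21 × 0.813 L = 17.07 g
sodium acetate trihydrate: 68.9 mmol/L × 136.08 g/mol × 0.813 L ÷ 1000 = 7.62 g

nicotinic acid 15.41 mg; agar 12.44 g; lactose 17.07 g; sodium acetate trihydrate 7.62 g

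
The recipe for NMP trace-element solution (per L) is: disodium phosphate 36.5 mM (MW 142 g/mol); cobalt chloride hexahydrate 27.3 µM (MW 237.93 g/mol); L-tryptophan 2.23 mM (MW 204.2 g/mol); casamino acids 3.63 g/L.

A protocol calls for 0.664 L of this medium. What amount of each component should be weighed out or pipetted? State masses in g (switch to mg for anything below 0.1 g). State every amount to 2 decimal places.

disodium phosphate 3.44 g; cobalt chloride hexahydrate 4.31 mg; L-tryptophan 0.30 g; casamino acids 2.41 g

Working volume: 0.664 L.
disodium phosphate: 36.5 mmol/L × 142 g/mol × 0.664 L ÷ 1000 = 3.44 g
cobalt chloride hexahydrate: 27.3 µmol/L × 237.93 g/mol × 0.664 L ÷ 1000 = 4.31 mg
L-tryptophan: 2.23 mmol/L × 204.2 g/mol × 0.664 L ÷ 1000 = 0.30 g
casamino acids: 3.63 g/L × 0.664 L = 2.41 g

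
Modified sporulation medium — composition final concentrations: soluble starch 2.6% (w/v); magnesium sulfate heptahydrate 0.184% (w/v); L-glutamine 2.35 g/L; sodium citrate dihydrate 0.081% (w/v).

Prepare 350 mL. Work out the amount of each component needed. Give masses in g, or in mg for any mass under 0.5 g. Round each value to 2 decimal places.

Scale factor relative to 1 L: 0.35.
soluble starch: 2.6 g per 100 mL × 350 mL ÷ 100 = 9.10 g
magnesium sulfate heptahydrate: 0.184% w/v = 1.84 g/L → 1.84 × 0.35 L = 0.64 g
L-glutamine: 2.35 g/L × 0.35 L = 0.82 g
sodium citrate dihydrate: 0.081 g per 100 mL × 350 mL ÷ 100 = 0.2835 g = 283.50 mg

soluble starch 9.10 g; magnesium sulfate heptahydrate 0.64 g; L-glutamine 0.82 g; sodium citrate dihydrate 283.50 mg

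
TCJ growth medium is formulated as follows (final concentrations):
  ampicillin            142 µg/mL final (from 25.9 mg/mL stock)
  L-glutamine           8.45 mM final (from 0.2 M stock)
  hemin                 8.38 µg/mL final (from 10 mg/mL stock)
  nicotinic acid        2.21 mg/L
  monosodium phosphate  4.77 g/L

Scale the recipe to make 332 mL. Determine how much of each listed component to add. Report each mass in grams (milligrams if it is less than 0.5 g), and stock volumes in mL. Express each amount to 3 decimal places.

ampicillin 1.820 mL; L-glutamine 14.027 mL; hemin 0.278 mL; nicotinic acid 0.734 mg; monosodium phosphate 1.584 g

Scale factor relative to 1 L: 0.332.
ampicillin: C1V1 = C2V2 → 142 µg/mL × 332 mL ÷ 25900 µg/mL = 1.820 mL
L-glutamine: dilute stock: 8.45 mM × 332 mL ÷ 200 mM = 14.027 mL
hemin: V = C2·V2/C1 = 8.38 µg/mL × 332 mL ÷ 10000 µg/mL = 0.278 mL
nicotinic acid: 2.21 mg/L × 0.332 L = 0.734 mg
monosodium phosphate: 4.77 g/L × 0.332 L = 1.584 g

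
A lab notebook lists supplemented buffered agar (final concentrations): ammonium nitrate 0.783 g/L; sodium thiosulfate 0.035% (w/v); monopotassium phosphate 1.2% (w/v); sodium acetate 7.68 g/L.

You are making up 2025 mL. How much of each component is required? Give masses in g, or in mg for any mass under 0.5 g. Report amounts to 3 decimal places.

Scale factor relative to 1 L: 2.025.
ammonium nitrate: 0.783 g/L × 2.025 L = 1.586 g
sodium thiosulfate: 0.035% w/v = 0.35 g/L → 0.35 × 2.025 L = 0.709 g
monopotassium phosphate: 1.2% w/v = 12 g/L → 12 × 2.025 L = 24.300 g
sodium acetate: 7.68 g/L × 2.025 L = 15.552 g

ammonium nitrate 1.586 g; sodium thiosulfate 0.709 g; monopotassium phosphate 24.300 g; sodium acetate 15.552 g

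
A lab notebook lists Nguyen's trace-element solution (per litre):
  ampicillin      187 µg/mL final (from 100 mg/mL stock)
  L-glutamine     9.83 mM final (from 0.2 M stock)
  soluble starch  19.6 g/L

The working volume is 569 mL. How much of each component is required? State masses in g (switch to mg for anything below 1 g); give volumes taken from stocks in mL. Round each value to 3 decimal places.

Working volume: 569 mL = 0.569 L.
ampicillin: dilute stock: 187 µg/mL × 569 mL ÷ 100000 µg/mL = 1.064 mL
L-glutamine: V = C2·V2/C1 = 9.83 mM × 569 mL ÷ 200 mM = 27.966 mL
soluble starch: 19.6 g/L × 0.569 L = 11.152 g

ampicillin 1.064 mL; L-glutamine 27.966 mL; soluble starch 11.152 g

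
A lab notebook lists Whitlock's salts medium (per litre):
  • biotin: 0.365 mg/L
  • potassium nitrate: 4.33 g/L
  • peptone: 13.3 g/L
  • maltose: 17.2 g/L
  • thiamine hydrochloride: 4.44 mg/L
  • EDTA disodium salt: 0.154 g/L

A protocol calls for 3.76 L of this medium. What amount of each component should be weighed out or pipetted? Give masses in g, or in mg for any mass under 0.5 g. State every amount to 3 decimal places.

biotin 1.372 mg; potassium nitrate 16.281 g; peptone 50.008 g; maltose 64.672 g; thiamine hydrochloride 16.694 mg; EDTA disodium salt 0.579 g

Working volume: 3.76 L.
biotin: 0.365 mg/L × 3.76 L = 1.372 mg
potassium nitrate: 4.33 g/L × 3.76 L = 16.281 g
peptone: 13.3 g/L × 3.76 L = 50.008 g
maltose: 17.2 g/L × 3.76 L = 64.672 g
thiamine hydrochloride: 4.44 mg/L × 3.76 L = 16.694 mg
EDTA disodium salt: 0.154 g/L × 3.76 L = 0.579 g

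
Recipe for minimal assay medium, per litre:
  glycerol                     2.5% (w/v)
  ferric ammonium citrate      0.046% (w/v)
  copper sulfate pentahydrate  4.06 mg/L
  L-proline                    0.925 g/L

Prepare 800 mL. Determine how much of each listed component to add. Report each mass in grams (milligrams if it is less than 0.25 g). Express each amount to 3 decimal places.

glycerol 20.000 g; ferric ammonium citrate 0.368 g; copper sulfate pentahydrate 3.248 mg; L-proline 0.740 g

Target volume = 800 mL = 0.8 L.
glycerol: 2.5 g per 100 mL × 800 mL ÷ 100 = 20.000 g
ferric ammonium citrate: 0.046 g per 100 mL × 800 mL ÷ 100 = 0.368 g
copper sulfate pentahydrate: 4.06 mg/L × 0.8 L = 3.248 mg
L-proline: 0.925 g/L × 0.8 L = 0.740 g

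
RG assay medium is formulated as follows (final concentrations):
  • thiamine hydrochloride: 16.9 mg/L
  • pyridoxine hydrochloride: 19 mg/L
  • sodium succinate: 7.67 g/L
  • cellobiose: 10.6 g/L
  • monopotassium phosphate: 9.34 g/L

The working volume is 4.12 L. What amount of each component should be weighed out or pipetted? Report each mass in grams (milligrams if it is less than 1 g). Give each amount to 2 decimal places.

thiamine hydrochloride 69.63 mg; pyridoxine hydrochloride 78.28 mg; sodium succinate 31.60 g; cellobiose 43.67 g; monopotassium phosphate 38.48 g

Scale factor relative to 1 L: 4.12.
thiamine hydrochloride: 16.9 mg/L × 4.12 L = 69.63 mg
pyridoxine hydrochloride: 19 mg/L × 4.12 L = 78.28 mg
sodium succinate: 7.67 g/L × 4.12 L = 31.60 g
cellobiose: 10.6 g/L × 4.12 L = 43.67 g
monopotassium phosphate: 9.34 g/L × 4.12 L = 38.48 g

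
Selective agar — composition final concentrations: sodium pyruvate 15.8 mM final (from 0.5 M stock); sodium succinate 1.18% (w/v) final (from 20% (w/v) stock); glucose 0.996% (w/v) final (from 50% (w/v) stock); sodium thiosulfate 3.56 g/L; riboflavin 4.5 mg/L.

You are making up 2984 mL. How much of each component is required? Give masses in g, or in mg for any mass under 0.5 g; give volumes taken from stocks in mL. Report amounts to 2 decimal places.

Target volume = 2984 mL = 2.984 L.
sodium pyruvate: dilute stock: 15.8 mM × 2984 mL ÷ 500 mM = 94.29 mL
sodium succinate: V = C2·V2/C1 = 1.18% ÷ 20% × 2984 mL = 176.06 mL
glucose: dilute stock: 0.996% ÷ 50% × 2984 mL = 59.44 mL
sodium thiosulfate: 3.56 g/L × 2.984 L = 10.62 g
riboflavin: 4.5 mg/L × 2.984 L = 13.43 mg

sodium pyruvate 94.29 mL; sodium succinate 176.06 mL; glucose 59.44 mL; sodium thiosulfate 10.62 g; riboflavin 13.43 mg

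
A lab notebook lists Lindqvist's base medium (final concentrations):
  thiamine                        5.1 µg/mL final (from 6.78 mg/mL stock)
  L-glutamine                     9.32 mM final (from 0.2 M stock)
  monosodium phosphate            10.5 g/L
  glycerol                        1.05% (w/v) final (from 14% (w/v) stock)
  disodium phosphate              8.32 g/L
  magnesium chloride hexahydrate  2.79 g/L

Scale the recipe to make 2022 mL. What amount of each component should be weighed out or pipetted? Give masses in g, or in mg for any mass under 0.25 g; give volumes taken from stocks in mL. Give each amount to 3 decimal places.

thiamine 1.521 mL; L-glutamine 94.225 mL; monosodium phosphate 21.231 g; glycerol 151.650 mL; disodium phosphate 16.823 g; magnesium chloride hexahydrate 5.641 g

Target volume = 2022 mL = 2.022 L.
thiamine: dilute stock: 5.1 µg/mL × 2022 mL ÷ 6780 µg/mL = 1.521 mL
L-glutamine: dilute stock: 9.32 mM × 2022 mL ÷ 200 mM = 94.225 mL
monosodium phosphate: 10.5 g/L × 2.022 L = 21.231 g
glycerol: dilute stock: 1.05% ÷ 14% × 2022 mL = 151.650 mL
disodium phosphate: 8.32 g/L × 2.022 L = 16.823 g
magnesium chloride hexahydrate: 2.79 g/L × 2.022 L = 5.641 g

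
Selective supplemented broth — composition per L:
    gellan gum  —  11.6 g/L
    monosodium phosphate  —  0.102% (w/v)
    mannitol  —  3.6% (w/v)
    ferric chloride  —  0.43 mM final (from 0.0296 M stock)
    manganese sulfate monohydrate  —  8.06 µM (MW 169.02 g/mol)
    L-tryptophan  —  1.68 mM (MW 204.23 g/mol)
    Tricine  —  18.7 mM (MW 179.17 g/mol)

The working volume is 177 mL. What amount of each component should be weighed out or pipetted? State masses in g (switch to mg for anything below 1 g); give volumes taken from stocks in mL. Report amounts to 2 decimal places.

gellan gum 2.05 g; monosodium phosphate 180.54 mg; mannitol 6.37 g; ferric chloride 2.57 mL; manganese sulfate monohydrate 0.24 mg; L-tryptophan 60.73 mg; Tricine 593.03 mg

Working volume: 177 mL = 0.177 L.
gellan gum: 11.6 g/L × 0.177 L = 2.05 g
monosodium phosphate: 0.102 g per 100 mL × 177 mL ÷ 100 = 0.18054 g = 180.54 mg
mannitol: 3.6 g per 100 mL × 177 mL ÷ 100 = 6.37 g
ferric chloride: V = C2·V2/C1 = 0.43 mM × 177 mL ÷ 29.6 mM = 2.57 mL
manganese sulfate monohydrate: 8.06 µmol/L × 169.02 g/mol × 0.177 L ÷ 1000 = 0.24 mg
L-tryptophan: 1.68 mmol/L × 204.23 mg/mmol × 0.177 L = 60.73 mg
Tricine: 18.7 mmol/L × 179.17 mg/mmol × 0.177 L = 593.03 mg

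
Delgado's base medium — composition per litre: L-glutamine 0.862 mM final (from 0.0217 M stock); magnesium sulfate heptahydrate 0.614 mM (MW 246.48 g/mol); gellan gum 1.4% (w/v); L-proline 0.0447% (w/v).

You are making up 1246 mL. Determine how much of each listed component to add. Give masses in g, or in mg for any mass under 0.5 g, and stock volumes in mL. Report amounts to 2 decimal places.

L-glutamine 49.50 mL; magnesium sulfate heptahydrate 188.57 mg; gellan gum 17.44 g; L-proline 0.56 g

Scale factor relative to 1 L: 1.246.
L-glutamine: V = C2·V2/C1 = 0.862 mM × 1246 mL ÷ 21.7 mM = 49.50 mL
magnesium sulfate heptahydrate: 0.614 mmol/L × 246.48 mg/mmol × 1.246 L = 188.57 mg
gellan gum: 1.4 g per 100 mL × 1246 mL ÷ 100 = 17.44 g
L-proline: 0.0447 g per 100 mL × 1246 mL ÷ 100 = 0.56 g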